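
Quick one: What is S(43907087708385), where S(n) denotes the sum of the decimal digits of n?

69

4+3+9+0+7+0+8+7+7+0+8+3+8+5 = 69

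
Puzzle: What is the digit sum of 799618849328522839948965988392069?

198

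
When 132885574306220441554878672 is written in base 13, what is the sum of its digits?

144

132885574306220441554878672 in base 13 is 324B1C6661353C3A948AB356.
Digit sum: 3+2+4+11+1+12+6+6+6+1+3+5+3+12+3+10+9+4+8+10+11+3+5+6 = 144.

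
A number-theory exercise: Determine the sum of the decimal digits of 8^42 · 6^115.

8^42 · 6^115 = 26132035998192073192606320333798824547271128296470963003508025747996954264353392009043880126302197015684405804038335924916977664
Sum of its 128 digits: 549.

549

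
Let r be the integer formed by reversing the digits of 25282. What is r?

28252

Reversing 25282 gives 28252.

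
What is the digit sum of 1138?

13

1+1+3+8 = 13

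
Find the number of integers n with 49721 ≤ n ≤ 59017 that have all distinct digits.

The integers in [49721, 59017] that have all distinct digits: 49721, 49723, 49725, 49726, 49728, 49730, …, 59016, 59017.
2764 qualify.

2764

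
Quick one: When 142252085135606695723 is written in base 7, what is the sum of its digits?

142252085135606695723 in base 7 is 512453144326623232214455.
Digit sum: 5+1+2+4+5+3+1+4+4+3+2+6+6+2+3+2+3+2+2+1+4+4+5+5 = 79.

79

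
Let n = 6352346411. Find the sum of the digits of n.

35

6+3+5+2+3+4+6+4+1+1 = 35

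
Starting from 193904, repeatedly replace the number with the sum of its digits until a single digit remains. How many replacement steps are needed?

2

193904 → 26 → 8 (2 steps)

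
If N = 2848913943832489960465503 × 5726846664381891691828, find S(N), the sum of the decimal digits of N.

222

2848913943832489960465503 × 5726846664381891691828 = 16315293316348155070787927099867987775101009484
Sum of its 47 digits: 222.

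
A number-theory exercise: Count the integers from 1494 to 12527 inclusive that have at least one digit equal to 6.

3714

The integers in [1494, 12527] that have at least one digit equal to 6: 1496, 1506, 1516, 1526, 1536, 1546, …, 12516, 12526.
3714 qualify.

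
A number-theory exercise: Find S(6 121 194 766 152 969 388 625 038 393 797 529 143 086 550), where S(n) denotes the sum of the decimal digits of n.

204

6+1+2+1+1+9+4+7+6+6+1+5+2+9+6+9+3+8+8+6+2+5+0+3+8+3+9+3+7+9+7+5+2+9+1+4+3+0+8+6+5+5+0 = 204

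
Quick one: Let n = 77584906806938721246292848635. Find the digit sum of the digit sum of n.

14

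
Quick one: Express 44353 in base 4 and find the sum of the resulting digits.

44353 in base 4 is 22311001.
Digit sum: 2+2+3+1+1+0+0+1 = 10.

10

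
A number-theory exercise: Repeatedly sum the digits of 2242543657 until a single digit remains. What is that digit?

4

2+2+4+2+5+4+3+6+5+7 = 40
4+0 = 4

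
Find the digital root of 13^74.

The digital root of n equals n mod 9 (or 9 when 9 | n), so we need 13^74 mod 9.
13^74 ≡ 7 (mod 9), so the digital root is 7.

7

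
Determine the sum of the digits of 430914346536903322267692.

99

4+3+0+9+1+4+3+4+6+5+3+6+9+0+3+3+2+2+2+6+7+6+9+2 = 99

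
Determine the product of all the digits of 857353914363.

8×5×7×3×5×3×9×1×4×3×6×3 = 24494400

24494400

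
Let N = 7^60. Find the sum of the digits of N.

7^60 = 508021860739623365322188197652216501772434524836001
Sum of its 51 digits: 199.

199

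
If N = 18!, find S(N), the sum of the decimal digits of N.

18! = 6402373705728000
Sum of its 16 digits: 54.

54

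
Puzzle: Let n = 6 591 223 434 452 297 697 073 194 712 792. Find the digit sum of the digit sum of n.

7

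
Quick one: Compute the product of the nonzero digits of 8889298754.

8×8×8×9×2×9×8×7×5×4 = 92897280

92897280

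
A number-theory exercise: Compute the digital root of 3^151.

The digital root of n equals n mod 9 (or 9 when 9 | n), so we need 3^151 mod 9.
3^151 ≡ 0 (mod 9), so the digital root is 9.

9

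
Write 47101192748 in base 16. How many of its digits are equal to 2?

2

47101192748 in base 16 is AF7732A2C.
The digit 2 appears 2 times.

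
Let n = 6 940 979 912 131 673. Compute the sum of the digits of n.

77

6+9+4+0+9+7+9+9+1+2+1+3+1+6+7+3 = 77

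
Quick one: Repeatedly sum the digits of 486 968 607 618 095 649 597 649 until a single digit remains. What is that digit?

7

4+8+6+9+6+8+6+0+7+6+1+8+0+9+5+6+4+9+5+9+7+6+4+9 = 142
1+4+2 = 7
(Equivalently, 486 968 607 618 095 649 597 649 mod 9 = 7.)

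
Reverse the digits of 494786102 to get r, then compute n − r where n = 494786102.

293098608

Reverse of 494786102 is 201687494.
494786102 − 201687494 = 293098608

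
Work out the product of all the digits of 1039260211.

0

1×0×3×9×2×6×0×2×1×1 = 0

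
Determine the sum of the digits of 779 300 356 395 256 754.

86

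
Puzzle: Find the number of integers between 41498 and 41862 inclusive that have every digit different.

152

The integers in [41498, 41862] that have every digit different: 41502, 41503, 41506, 41507, 41508, 41509, …, 41860, 41862.
152 qualify.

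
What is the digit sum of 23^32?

169

23^32 = 37608910510519071039902074217516707306379521
Sum of its 44 digits: 169.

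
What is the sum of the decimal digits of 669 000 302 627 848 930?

6+6+9+0+0+0+3+0+2+6+2+7+8+4+8+9+3+0 = 73

73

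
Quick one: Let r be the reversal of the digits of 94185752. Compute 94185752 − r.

68427603

Reverse of 94185752 is 25758149.
94185752 − 25758149 = 68427603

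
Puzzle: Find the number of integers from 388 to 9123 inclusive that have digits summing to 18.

618

The integers in [388, 9123] that have digits summing to 18: 396, 459, 468, 477, 486, 495, …, 9108, 9117.
618 qualify.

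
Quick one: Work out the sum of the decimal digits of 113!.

113! = 22311927486598136465966070212187151182564399087952213171022161345724023063584214692821047352118139068425569179220877461124773845924561575264739138192463311667200000000000000000000000000
Sum of its 185 digits: 666.

666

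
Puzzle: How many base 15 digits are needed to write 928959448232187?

13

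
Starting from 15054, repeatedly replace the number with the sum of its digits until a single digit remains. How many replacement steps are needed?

15054 → 15 → 6 (2 steps)

2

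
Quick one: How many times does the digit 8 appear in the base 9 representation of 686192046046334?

686192046046334 in base 9 is 3288538544721468.
The digit 8 appears 4 times.

4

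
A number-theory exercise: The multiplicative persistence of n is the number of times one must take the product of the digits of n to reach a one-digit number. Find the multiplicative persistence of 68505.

68505 → 0 (1 step)

1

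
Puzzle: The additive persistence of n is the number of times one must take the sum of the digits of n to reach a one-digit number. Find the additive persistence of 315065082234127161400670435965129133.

2

315065082234127161400670435965129133 → 125 → 8 (2 steps)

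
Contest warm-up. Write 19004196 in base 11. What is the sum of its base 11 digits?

19004196 in base 11 is A800152.
Digit sum: 10+8+0+0+1+5+2 = 26.

26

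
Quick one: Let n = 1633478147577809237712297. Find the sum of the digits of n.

1+6+3+3+4+7+8+1+4+7+5+7+7+8+0+9+2+3+7+7+1+2+2+9+7 = 120

120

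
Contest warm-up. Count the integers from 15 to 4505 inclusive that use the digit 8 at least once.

1178

The integers in [15, 4505] that use the digit 8 at least once: 18, 28, 38, 48, 58, 68, …, 4489, 4498.
1178 qualify.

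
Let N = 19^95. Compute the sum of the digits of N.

19^95 = 30310429509584222780856900250378474987891816698326495749294706687455340394943035990422804485156374905111232085580759135899
Sum of its 122 digits: 568.

568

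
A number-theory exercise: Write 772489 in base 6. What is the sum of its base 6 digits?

14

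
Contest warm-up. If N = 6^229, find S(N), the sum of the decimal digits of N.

756

6^229 = 15726654210634032270656150124289021111976179122431321677974019274011382640166908546837599577148941372388499704736414965789661279241023001734088830454240828110400131666779670839296
Sum of its 179 digits: 756.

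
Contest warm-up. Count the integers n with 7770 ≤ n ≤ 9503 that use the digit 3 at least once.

The integers in [7770, 9503] that use the digit 3 at least once: 7773, 7783, 7793, 7803, 7813, 7823, …, 9493, 9503.
489 qualify.

489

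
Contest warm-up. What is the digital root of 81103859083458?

9

8+1+1+0+3+8+5+9+0+8+3+4+5+8 = 63
6+3 = 9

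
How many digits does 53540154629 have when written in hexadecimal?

9

53540154629 in base 16 is C773DED05, which has 9 digits.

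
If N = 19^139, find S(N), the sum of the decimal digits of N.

820

19^139 = 5581494902510405736968462921175844792926229188011776943152872303303792204955904242542332516862508462265696074503666491054926821983860261954364902659833966780558603424798894318379
Sum of its 178 digits: 820.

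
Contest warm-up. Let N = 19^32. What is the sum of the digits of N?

199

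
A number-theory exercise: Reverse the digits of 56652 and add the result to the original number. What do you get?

82317

Reverse of 56652 is 25665.
56652 + 25665 = 82317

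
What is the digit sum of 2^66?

109

2^66 = 73786976294838206464
Sum of its 20 digits: 109.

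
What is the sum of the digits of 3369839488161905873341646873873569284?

3+3+6+9+8+3+9+4+8+8+1+6+1+9+0+5+8+7+3+3+4+1+6+4+6+8+7+3+8+7+3+5+6+9+2+8+4 = 195

195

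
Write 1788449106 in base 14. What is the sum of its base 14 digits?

1788449106 in base 14 is 12D74B24A.
Digit sum: 1+2+13+7+4+11+2+4+10 = 54.

54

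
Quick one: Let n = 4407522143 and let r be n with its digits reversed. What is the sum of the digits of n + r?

64

Reversal of 4407522143 is 3412257044; 4407522143 + 3412257044 = 7819779187.
Digit sum of 7819779187: 7+8+1+9+7+7+9+1+8+7 = 64.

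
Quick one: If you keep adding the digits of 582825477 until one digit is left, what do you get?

3

5+8+2+8+2+5+4+7+7 = 48
4+8 = 12
1+2 = 3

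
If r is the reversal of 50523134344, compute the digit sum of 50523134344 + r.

Reversal of 50523134344 is 44343132505; 50523134344 + 44343132505 = 94866266849.
Digit sum of 94866266849: 9+4+8+6+6+2+6+6+8+4+9 = 68.

68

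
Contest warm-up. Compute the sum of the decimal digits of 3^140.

306

3^140 = 6265787482177970379256224194341930332206694446810665274859598050801
Sum of its 67 digits: 306.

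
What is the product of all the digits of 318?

3×1×8 = 24

24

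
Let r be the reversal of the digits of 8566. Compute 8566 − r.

Reverse of 8566 is 6658.
8566 − 6658 = 1908

1908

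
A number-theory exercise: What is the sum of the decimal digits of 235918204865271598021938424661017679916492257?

206

2+3+5+9+1+8+2+0+4+8+6+5+2+7+1+5+9+8+0+2+1+9+3+8+4+2+4+6+6+1+0+1+7+6+7+9+9+1+6+4+9+2+2+5+7 = 206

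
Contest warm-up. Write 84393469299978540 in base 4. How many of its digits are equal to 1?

84393469299978540 in base 4 is 10223310312213012333033010230.
The digit 1 appears 6 times.

6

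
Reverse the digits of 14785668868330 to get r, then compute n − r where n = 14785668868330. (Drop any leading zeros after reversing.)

11398782209589

Reverse of 14785668868330 is 3386886658741.
14785668868330 − 3386886658741 = 11398782209589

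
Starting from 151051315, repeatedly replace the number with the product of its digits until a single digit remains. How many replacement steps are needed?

151051315 → 0 (1 step)

1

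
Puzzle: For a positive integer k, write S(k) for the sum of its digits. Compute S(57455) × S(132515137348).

1118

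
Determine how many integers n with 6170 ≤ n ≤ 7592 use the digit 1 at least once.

377

The integers in [6170, 7592] that use the digit 1 at least once: 6170, 6171, 6172, 6173, 6174, 6175, …, 7581, 7591.
377 qualify.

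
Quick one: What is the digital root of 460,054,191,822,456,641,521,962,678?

6

4+6+0+0+5+4+1+9+1+8+2+2+4+5+6+6+4+1+5+2+1+9+6+2+6+7+8 = 114
1+1+4 = 6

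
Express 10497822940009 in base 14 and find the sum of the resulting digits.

10497822940009 in base 14 is 28415116706D.
Digit sum: 2+8+4+1+5+1+1+6+7+0+6+13 = 54.

54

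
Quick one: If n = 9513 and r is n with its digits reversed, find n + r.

12672

Reverse of 9513 is 3159.
9513 + 3159 = 12672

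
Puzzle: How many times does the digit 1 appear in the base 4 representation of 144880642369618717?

144880642369618717 in base 4 is 20002232002310313101120030131.
The digit 1 appears 7 times.

7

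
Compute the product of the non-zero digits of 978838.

9×7×8×8×3×8 = 96768

96768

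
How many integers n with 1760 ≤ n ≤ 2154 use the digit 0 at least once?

157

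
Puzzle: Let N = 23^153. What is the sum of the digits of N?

23^153 = 22098302318208883985467358326077573838511122562029102611522384356960880524344648547183156947171114949648271076671180175486906424392771558737002523481173599915453397492842968929536583367905044278719249619018583
Sum of its 209 digits: 953.

953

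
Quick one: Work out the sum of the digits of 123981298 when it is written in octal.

42

123981298 in base 8 is 730746762.
Digit sum: 7+3+0+7+4+6+7+6+2 = 42.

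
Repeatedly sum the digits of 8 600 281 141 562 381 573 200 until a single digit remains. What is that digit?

8+6+0+0+2+8+1+1+4+1+5+6+2+3+8+1+5+7+3+2+0+0 = 73
7+3 = 10
1+0 = 1

1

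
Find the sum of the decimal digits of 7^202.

790

7^202 = 512630076274403501575926080979023869331140238958341449337556864117721162603788850336944748130558838464360197164374769394529095836840495968219386959099651010197235349880049
Sum of its 171 digits: 790.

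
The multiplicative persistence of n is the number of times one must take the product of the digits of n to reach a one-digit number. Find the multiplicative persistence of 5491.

2

5491 → 180 → 0 (2 steps)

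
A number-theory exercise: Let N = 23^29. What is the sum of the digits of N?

173

23^29 = 3091058643093537522799545838540043339063
Sum of its 40 digits: 173.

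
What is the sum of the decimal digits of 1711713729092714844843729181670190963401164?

178

1+7+1+1+7+1+3+7+2+9+0+9+2+7+1+4+8+4+4+8+4+3+7+2+9+1+8+1+6+7+0+1+9+0+9+6+3+4+0+1+1+6+4 = 178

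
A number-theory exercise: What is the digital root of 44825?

4+4+8+2+5 = 23
2+3 = 5
(Equivalently, 44825 mod 9 = 5.)

5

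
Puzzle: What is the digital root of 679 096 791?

6+7+9+0+9+6+7+9+1 = 54
5+4 = 9

9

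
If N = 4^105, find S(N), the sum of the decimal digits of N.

4^105 = 1645504557321206042154969182557350504982735865633579863348609024
Sum of its 64 digits: 280.

280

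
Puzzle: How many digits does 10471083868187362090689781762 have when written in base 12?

26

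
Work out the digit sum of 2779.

2+7+7+9 = 25

25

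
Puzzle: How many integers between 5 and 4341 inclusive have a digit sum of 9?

The integers in [5, 4341] that have a digit sum of 9: 9, 18, 27, 36, 45, 54, …, 4311, 4320.
182 qualify.

182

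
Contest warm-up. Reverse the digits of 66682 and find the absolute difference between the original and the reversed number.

38016

Reverse of 66682 is 28666.
|66682 − 28666| = 38016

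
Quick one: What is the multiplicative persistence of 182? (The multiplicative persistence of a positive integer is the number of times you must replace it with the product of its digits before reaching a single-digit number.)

182 → 16 → 6 (2 steps)

2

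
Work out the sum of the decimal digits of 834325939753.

8+3+4+3+2+5+9+3+9+7+5+3 = 61

61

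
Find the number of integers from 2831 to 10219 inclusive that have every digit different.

3625

The integers in [2831, 10219] that have every digit different: 2831, 2834, 2835, 2836, 2837, 2839, …, 9875, 9876.
3625 qualify.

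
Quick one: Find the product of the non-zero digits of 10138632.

1×1×3×8×6×3×2 = 864

864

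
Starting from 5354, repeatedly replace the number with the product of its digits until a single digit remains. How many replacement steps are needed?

5354 → 300 → 0 (2 steps)

2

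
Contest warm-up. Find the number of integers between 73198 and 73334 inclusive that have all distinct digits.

43

The integers in [73198, 73334] that have all distinct digits: 73198, 73201, 73204, 73205, 73206, 73208, …, 73296, 73298.
43 qualify.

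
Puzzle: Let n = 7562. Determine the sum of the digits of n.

7+5+6+2 = 20

20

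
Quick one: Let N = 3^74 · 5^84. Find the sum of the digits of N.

405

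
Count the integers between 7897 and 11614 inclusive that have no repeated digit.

1400

The integers in [7897, 11614] that have no repeated digit: 7901, 7902, 7903, 7904, 7905, 7906, …, 10986, 10987.
1400 qualify.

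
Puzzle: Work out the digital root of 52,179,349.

5+2+1+7+9+3+4+9 = 40
4+0 = 4
(Equivalently, 52,179,349 mod 9 = 4.)

4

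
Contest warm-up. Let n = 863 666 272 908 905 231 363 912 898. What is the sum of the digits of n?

132

8+6+3+6+6+6+2+7+2+9+0+8+9+0+5+2+3+1+3+6+3+9+1+2+8+9+8 = 132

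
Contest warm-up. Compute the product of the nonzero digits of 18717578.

109760

1×8×7×1×7×5×7×8 = 109760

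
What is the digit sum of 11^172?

826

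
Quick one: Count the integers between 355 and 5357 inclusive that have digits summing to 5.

38

The integers in [355, 5357] that have digits summing to 5: 401, 410, 500, 1004, 1013, 1022, …, 4100, 5000.
38 qualify.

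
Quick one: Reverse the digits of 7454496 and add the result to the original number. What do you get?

14399043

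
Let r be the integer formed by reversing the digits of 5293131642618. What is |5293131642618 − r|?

2869329671307

Reverse of 5293131642618 is 8162461313925.
|5293131642618 − 8162461313925| = 2869329671307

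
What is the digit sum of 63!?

333

63! = 1982608315404440064116146708361898137544773690227268628106279599612729753600000000000000
Sum of its 88 digits: 333.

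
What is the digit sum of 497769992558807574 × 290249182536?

497769992558807574 × 290249182536 = 144477333431144701260425327664
Sum of its 30 digits: 108.

108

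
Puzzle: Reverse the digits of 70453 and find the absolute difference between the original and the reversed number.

35046

Reverse of 70453 is 35407.
|70453 − 35407| = 35046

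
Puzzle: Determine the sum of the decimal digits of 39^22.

153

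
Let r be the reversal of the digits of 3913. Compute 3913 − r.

720

Reverse of 3913 is 3193.
3913 − 3193 = 720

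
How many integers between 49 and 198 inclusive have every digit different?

118

The integers in [49, 198] that have every digit different: 49, 50, 51, 52, 53, 54, …, 197, 198.
118 qualify.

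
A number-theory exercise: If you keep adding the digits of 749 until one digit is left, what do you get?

2

7+4+9 = 20
2+0 = 2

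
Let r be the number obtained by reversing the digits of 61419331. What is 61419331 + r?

Reverse of 61419331 is 13391416.
61419331 + 13391416 = 74810747

74810747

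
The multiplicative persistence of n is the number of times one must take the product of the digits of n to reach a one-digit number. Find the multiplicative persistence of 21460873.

1

21460873 → 0 (1 step)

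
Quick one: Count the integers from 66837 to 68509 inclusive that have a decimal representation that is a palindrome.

17

The integers in [66837, 68509] that have a decimal representation that is a palindrome: 66866, 66966, 67076, 67176, 67276, 67376, …, 68386, 68486.
17 qualify.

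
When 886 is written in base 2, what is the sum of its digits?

7

886 in base 2 is 1101110110.
Digit sum: 1+1+0+1+1+1+0+1+1+0 = 7.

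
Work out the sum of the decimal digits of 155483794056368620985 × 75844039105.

149

155483794056368620985 × 75844039105 = 11792518956604988264281263618425
Sum of its 32 digits: 149.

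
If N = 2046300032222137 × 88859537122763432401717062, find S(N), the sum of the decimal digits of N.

192

2046300032222137 × 88859537122763432401717062 = 181833273677554990649902761408966207001494
Sum of its 42 digits: 192.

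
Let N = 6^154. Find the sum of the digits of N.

549

6^154 = 684372514226029465146988901666992229076224949729952900951214794768336887871051896367613512122126815126166485053049143296
Sum of its 120 digits: 549.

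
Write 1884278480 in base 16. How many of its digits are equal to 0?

1884278480 in base 16 is 704FCED0.
The digit 0 appears 2 times.

2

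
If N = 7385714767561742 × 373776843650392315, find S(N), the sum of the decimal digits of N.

152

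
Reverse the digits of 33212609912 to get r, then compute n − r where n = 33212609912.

11221988679

Reverse of 33212609912 is 21990621233.
33212609912 − 21990621233 = 11221988679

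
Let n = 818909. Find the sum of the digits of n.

35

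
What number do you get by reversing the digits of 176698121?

Reversing 176698121 gives 121896671.

121896671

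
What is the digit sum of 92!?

540

92! = 12438414054641307255475324325873553077577991715875414356840239582938137710983519518443046123837041347353107486982656753664000000000000000000000
Sum of its 143 digits: 540.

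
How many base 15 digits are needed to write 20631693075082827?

20631693075082827 in base 15 is A9037A3D82DEBC, which has 14 digits.

14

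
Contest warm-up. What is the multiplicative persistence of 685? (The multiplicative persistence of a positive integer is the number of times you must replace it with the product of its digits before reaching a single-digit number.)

2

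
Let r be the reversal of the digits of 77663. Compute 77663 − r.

40986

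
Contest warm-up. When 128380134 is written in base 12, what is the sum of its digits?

128380134 in base 12 is 36BB2086.
Digit sum: 3+6+11+11+2+0+8+6 = 47.

47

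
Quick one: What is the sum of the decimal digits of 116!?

116! = 33931086844518982011982560935885732032396635556994207701963662088123265314176330336254535971207181169698868584991941607780111073928236261199604691797570505851011072000000000000000000000000000
Sum of its 191 digits: 729.

729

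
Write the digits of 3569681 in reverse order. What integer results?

Reversing 3569681 gives 1869653.

1869653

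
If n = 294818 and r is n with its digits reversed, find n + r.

1113310

Reverse of 294818 is 818492.
294818 + 818492 = 1113310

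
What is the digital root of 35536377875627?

3+5+5+3+6+3+7+7+8+7+5+6+2+7 = 74
7+4 = 11
1+1 = 2
(Equivalently, 35536377875627 mod 9 = 2.)

2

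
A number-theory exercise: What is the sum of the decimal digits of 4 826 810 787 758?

71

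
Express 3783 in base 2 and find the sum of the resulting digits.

8

3783 in base 2 is 111011000111.
Digit sum: 1+1+1+0+1+1+0+0+0+1+1+1 = 8.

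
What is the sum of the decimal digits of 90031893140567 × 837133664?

127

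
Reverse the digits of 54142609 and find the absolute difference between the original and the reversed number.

36481536

Reverse of 54142609 is 90624145.
|54142609 − 90624145| = 36481536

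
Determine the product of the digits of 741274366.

7×4×1×2×7×4×3×6×6 = 169344

169344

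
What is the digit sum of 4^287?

799

4^287 = 61832600368276133515125630254911797508782837275302959978515764023224306276632966792579100265310761247399417856504034834837841258576687802491886538775473291979151693037174784
Sum of its 173 digits: 799.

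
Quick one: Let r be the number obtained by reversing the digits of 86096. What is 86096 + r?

Reverse of 86096 is 69068.
86096 + 69068 = 155164

155164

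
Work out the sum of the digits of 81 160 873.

8+1+1+6+0+8+7+3 = 34

34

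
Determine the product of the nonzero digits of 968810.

3456

9×6×8×8×1 = 3456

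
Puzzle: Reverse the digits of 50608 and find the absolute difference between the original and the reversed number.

Reverse of 50608 is 80605.
|50608 − 80605| = 29997

29997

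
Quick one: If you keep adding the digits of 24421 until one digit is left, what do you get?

4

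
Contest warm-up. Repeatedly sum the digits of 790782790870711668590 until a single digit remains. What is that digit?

7+9+0+7+8+2+7+9+0+8+7+0+7+1+1+6+6+8+5+9+0 = 107
1+0+7 = 8

8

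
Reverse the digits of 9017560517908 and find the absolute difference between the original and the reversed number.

Reverse of 9017560517908 is 8097150657109.
|9017560517908 − 8097150657109| = 920409860799

920409860799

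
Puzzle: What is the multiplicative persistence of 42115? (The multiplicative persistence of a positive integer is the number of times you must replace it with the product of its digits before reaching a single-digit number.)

2

42115 → 40 → 0 (2 steps)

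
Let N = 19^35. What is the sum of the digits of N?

19^35 = 570658162108627174778971075491512021856922699
Sum of its 45 digits: 208.

208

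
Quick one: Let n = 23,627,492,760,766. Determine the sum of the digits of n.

67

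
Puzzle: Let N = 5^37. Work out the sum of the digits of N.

5^37 = 72759576141834259033203125
Sum of its 26 digits: 104.

104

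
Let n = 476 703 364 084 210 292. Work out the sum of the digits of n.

68

4+7+6+7+0+3+3+6+4+0+8+4+2+1+0+2+9+2 = 68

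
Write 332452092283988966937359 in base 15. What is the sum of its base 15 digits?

201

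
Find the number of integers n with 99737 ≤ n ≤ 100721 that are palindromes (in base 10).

4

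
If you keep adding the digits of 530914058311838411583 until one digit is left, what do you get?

5+3+0+9+1+4+0+5+8+3+1+1+8+3+8+4+1+1+5+8+3 = 81
8+1 = 9

9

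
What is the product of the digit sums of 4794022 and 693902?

812

S(4794022) = 4+7+9+4+0+2+2 = 28.
S(693902) = 6+9+3+9+0+2 = 29.
28 · 29 = 812.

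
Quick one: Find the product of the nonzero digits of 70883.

7×8×8×3 = 1344

1344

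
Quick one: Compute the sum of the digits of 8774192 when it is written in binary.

8774192 in base 2 is 100001011110001000110000.
Digit sum: 1+0+0+0+0+1+0+1+1+1+1+0+0+0+1+0+0+0+1+1+0+0+0+0 = 9.

9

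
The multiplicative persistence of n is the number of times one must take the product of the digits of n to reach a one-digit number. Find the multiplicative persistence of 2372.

2372 → 84 → 32 → 6 (3 steps)

3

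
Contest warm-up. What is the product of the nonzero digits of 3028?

48

3×2×8 = 48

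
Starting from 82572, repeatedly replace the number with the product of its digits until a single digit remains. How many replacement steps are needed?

2

82572 → 1120 → 0 (2 steps)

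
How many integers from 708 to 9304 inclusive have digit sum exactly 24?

356

The integers in [708, 9304] that have digit sum exactly 24: 789, 798, 879, 888, 897, 969, …, 9285, 9294.
356 qualify.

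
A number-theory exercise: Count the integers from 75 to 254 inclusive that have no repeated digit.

130

The integers in [75, 254] that have no repeated digit: 75, 76, 78, 79, 80, 81, …, 253, 254.
130 qualify.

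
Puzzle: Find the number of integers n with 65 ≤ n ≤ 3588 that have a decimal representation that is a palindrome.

120

The integers in [65, 3588] that have a decimal representation that is a palindrome: 66, 77, 88, 99, 101, 111, …, 3443, 3553.
120 qualify.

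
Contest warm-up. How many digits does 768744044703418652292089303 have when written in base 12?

768744044703418652292089303 in base 12 is 9805B733A2976046B99B4695B, which has 25 digits.

25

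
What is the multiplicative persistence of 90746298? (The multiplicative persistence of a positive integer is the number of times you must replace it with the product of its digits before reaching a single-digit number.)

90746298 → 0 (1 step)

1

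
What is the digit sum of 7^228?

7^228 = 4812304761512831426559874746711024558638453687623301769328301142076793724726475868916514919377654229923127957373832897537293600011096406720107664040600930052380773341068806898697501715433096801
Sum of its 193 digits: 838.

838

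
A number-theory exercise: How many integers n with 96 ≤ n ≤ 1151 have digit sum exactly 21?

28

The integers in [96, 1151] that have digit sum exactly 21: 399, 489, 498, 579, 588, 597, …, 984, 993.
28 qualify.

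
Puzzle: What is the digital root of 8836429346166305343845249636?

5

8+8+3+6+4+2+9+3+4+6+1+6+6+3+0+5+3+4+3+8+4+5+2+4+9+6+3+6 = 131
1+3+1 = 5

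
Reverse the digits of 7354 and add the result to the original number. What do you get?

Reverse of 7354 is 4537.
7354 + 4537 = 11891

11891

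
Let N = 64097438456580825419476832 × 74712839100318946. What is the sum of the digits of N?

64097438456580825419476832 × 74712839100318946 = 4788901606149119167316535183337971657659072
Sum of its 43 digits: 200.

200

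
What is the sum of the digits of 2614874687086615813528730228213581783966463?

200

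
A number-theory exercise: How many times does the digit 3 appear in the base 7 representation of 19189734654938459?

3

19189734654938459 in base 7 is 14533006401565045463.
The digit 3 appears 3 times.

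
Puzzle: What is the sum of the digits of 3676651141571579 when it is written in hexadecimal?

104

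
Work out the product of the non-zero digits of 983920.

9×8×3×9×2 = 3888

3888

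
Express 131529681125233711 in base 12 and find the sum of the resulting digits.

100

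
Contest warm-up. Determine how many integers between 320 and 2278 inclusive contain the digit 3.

The integers in [320, 2278] that contain the digit 3: 320, 321, 322, 323, 324, 325, …, 2263, 2273.
520 qualify.

520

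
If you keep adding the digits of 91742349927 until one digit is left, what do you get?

3

9+1+7+4+2+3+4+9+9+2+7 = 57
5+7 = 12
1+2 = 3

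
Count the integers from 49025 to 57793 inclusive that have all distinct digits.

2596

The integers in [49025, 57793] that have all distinct digits: 49025, 49026, 49027, 49028, 49031, 49032, …, 57694, 57698.
2596 qualify.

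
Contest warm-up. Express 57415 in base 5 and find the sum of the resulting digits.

15

57415 in base 5 is 3314130.
Digit sum: 3+3+1+4+1+3+0 = 15.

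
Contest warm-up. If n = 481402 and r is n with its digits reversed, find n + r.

Reverse of 481402 is 204184.
481402 + 204184 = 685586

685586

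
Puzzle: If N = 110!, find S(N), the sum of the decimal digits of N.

657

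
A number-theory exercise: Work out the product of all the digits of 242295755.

2×4×2×2×9×5×7×5×5 = 252000

252000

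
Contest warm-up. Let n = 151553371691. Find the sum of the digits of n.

47

1+5+1+5+5+3+3+7+1+6+9+1 = 47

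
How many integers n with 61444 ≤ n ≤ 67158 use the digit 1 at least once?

The integers in [61444, 67158] that use the digit 1 at least once: 61444, 61445, 61446, 61447, 61448, 61449, …, 67157, 67158.
1989 qualify.

1989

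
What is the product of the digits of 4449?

4×4×4×9 = 576

576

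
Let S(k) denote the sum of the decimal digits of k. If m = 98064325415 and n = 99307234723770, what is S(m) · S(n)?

S(98064325415) = 9+8+0+6+4+3+2+5+4+1+5 = 47.
S(99307234723770) = 9+9+3+0+7+2+3+4+7+2+3+7+7+0 = 63.
47 · 63 = 2961.

2961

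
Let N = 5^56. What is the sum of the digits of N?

196

5^56 = 1387778780781445675529539585113525390625
Sum of its 40 digits: 196.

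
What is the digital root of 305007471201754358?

8

3+0+5+0+0+7+4+7+1+2+0+1+7+5+4+3+5+8 = 62
6+2 = 8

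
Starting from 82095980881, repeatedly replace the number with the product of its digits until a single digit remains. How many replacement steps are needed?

1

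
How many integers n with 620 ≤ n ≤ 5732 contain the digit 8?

1375

The integers in [620, 5732] that contain the digit 8: 628, 638, 648, 658, 668, 678, …, 5718, 5728.
1375 qualify.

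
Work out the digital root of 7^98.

4

The digital root of n equals n mod 9 (or 9 when 9 | n), so we need 7^98 mod 9.
7^98 ≡ 4 (mod 9), so the digital root is 4.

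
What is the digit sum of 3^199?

423

3^199 = 88537996291958256446260440678593208943077817551131498658191653913030830300434060998128233014667
Sum of its 95 digits: 423.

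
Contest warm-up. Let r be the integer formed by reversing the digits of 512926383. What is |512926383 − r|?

Reverse of 512926383 is 383629215.
|512926383 − 383629215| = 129297168

129297168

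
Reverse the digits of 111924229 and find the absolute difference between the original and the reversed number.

810504882

Reverse of 111924229 is 922429111.
|111924229 − 922429111| = 810504882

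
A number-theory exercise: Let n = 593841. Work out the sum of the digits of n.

5+9+3+8+4+1 = 30

30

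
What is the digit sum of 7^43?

169

7^43 = 2183814375991796599109312252753832343
Sum of its 37 digits: 169.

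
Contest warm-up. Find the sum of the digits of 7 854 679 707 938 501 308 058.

110

7+8+5+4+6+7+9+7+0+7+9+3+8+5+0+1+3+0+8+0+5+8 = 110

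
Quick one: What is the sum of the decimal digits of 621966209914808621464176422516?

6+2+1+9+6+6+2+0+9+9+1+4+8+0+8+6+2+1+4+6+4+1+7+6+4+2+2+5+1+6 = 128

128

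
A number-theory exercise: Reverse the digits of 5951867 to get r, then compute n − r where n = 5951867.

-1729728

Reverse of 5951867 is 7681595.
5951867 − 7681595 = -1729728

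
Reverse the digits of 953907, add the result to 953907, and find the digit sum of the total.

Reversal of 953907 is 709359; 953907 + 709359 = 1663266.
Digit sum of 1663266: 1+6+6+3+2+6+6 = 30.

30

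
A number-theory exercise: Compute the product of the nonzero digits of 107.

7

1×7 = 7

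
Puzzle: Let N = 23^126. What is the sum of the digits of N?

23^126 = 3781876462438487703735819013332412063263979526587072786842908165397941585102035971308774899656281412530465317054199977732568600580654153033395286425565640729254612875432689
Sum of its 172 digits: 793.

793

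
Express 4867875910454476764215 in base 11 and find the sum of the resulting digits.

125

4867875910454476764215 in base 11 is 7265918769515984A1868.
Digit sum: 7+2+6+5+9+1+8+7+6+9+5+1+5+9+8+4+10+1+8+6+8 = 125.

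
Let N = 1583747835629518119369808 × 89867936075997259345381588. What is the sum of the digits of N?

1583747835629518119369808 × 89867936075997259345381588 = 142328149252852549064389524700514163098989846295104
Sum of its 51 digits: 226.

226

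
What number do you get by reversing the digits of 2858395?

5938582

Reversing 2858395 gives 5938582.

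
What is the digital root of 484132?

4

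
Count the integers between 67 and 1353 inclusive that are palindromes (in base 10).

97

The integers in [67, 1353] that are palindromes (in base 10): 77, 88, 99, 101, 111, 121, …, 1221, 1331.
97 qualify.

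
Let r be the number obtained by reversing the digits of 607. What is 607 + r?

Reverse of 607 is 706.
607 + 706 = 1313

1313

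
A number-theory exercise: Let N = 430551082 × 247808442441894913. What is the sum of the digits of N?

430551082 × 247808442441894913 = 106694193022092576922445866
Sum of its 27 digits: 118.

118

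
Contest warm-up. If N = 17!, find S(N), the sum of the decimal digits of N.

17! = 355687428096000
Sum of its 15 digits: 63.

63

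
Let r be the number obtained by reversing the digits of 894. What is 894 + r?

1392

Reverse of 894 is 498.
894 + 498 = 1392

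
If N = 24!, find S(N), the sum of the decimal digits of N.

24! = 620448401733239439360000
Sum of its 24 digits: 81.

81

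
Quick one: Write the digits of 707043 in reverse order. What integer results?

340707

Reversing 707043 gives 340707.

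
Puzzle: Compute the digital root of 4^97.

The digital root of n equals n mod 9 (or 9 when 9 | n), so we need 4^97 mod 9.
4^97 ≡ 4 (mod 9), so the digital root is 4.

4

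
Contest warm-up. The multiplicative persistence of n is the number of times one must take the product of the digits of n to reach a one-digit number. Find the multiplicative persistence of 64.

2

64 → 24 → 8 (2 steps)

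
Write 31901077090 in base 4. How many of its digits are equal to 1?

31901077090 in base 4 is 131231130330321202.
The digit 1 appears 5 times.

5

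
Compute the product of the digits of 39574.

3×9×5×7×4 = 3780

3780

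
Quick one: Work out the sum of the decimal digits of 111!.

111! = 1762952551090244663872161047107075788761409536026565516041574063347346955087248316436555574598462315773196047662837978913145847497199871623320096254145331200000000000000000000000000
Sum of its 181 digits: 693.

693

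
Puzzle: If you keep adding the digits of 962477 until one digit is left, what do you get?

8

9+6+2+4+7+7 = 35
3+5 = 8
(Equivalently, 962477 mod 9 = 8.)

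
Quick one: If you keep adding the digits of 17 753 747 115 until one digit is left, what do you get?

3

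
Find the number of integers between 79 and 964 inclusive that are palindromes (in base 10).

88

The integers in [79, 964] that are palindromes (in base 10): 88, 99, 101, 111, 121, 131, …, 949, 959.
88 qualify.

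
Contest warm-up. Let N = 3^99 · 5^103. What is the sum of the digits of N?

3^99 · 5^103 = 169400490639673015582199878152934029587661621096824901428771570782815159665070890715465878884060657583177089691162109375
Sum of its 120 digits: 567.

567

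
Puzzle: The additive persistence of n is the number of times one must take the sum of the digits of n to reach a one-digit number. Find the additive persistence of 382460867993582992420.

382460867993582992420 → 106 → 7 (2 steps)

2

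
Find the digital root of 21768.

2+1+7+6+8 = 24
2+4 = 6

6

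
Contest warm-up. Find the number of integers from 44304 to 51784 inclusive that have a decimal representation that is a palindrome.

The integers in [44304, 51784] that have a decimal representation that is a palindrome: 44344, 44444, 44544, 44644, 44744, 44844, …, 51615, 51715.
75 qualify.

75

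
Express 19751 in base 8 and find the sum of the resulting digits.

19751 in base 8 is 46447.
Digit sum: 4+6+4+4+7 = 25.

25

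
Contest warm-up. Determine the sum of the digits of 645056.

6+4+5+0+5+6 = 26

26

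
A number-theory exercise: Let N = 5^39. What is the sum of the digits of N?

5^39 = 1818989403545856475830078125
Sum of its 28 digits: 134.

134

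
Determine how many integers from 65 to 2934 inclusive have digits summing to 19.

The integers in [65, 2934] that have digits summing to 19: 199, 289, 298, 379, 388, 397, …, 2917, 2926.
157 qualify.

157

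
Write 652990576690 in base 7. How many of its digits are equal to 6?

652990576690 in base 7 is 65114500215154.
The digit 6 appears 1 time.

1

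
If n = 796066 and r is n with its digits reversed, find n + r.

1456763

Reverse of 796066 is 660697.
796066 + 660697 = 1456763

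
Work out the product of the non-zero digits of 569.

5×6×9 = 270

270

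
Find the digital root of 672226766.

8

6+7+2+2+2+6+7+6+6 = 44
4+4 = 8
(Equivalently, 672226766 mod 9 = 8.)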